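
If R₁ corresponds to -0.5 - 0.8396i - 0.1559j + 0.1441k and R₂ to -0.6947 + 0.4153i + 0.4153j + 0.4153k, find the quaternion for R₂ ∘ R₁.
0.7009 + 0.5002i - 0.5079j - 0.0238k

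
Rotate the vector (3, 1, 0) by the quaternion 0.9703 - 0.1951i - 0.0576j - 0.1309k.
(3.154, 0.195, 0.125)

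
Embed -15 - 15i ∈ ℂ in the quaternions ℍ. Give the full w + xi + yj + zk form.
-15 - 15i + 0j + 0k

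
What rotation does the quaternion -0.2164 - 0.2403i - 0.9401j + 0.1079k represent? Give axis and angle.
axis = (-0.2461, -0.9629, 0.1105), θ = 205°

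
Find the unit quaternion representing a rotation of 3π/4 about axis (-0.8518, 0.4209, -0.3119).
0.3827 - 0.787i + 0.3889j - 0.2882k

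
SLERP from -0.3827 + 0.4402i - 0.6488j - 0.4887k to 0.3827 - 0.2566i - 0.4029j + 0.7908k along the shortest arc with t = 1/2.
-0.46 + 0.4187i - 0.1478j - 0.7689k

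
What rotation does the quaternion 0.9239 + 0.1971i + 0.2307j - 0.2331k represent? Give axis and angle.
axis = (0.5151, 0.6029, -0.6092), θ = π/4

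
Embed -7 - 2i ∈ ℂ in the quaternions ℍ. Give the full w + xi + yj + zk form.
-7 - 2i + 0j + 0k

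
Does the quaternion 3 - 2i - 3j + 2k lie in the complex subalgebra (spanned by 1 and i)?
No. The quaternion 3 - 2i - 3j + 2k has j-coefficient y = -3 and k-coefficient z = 2, not both zero, so it does not lie in the complex subalgebra spanned by 1 and i.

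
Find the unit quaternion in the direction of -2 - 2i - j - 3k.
-0.4714 - 0.4714i - 0.2357j - 0.7071k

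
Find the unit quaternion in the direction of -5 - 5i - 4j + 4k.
-0.5522 - 0.5522i - 0.4417j + 0.4417k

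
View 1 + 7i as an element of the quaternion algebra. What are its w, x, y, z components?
1 + 7i + 0j + 0k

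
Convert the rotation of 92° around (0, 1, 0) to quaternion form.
0.6947 + 0.7193j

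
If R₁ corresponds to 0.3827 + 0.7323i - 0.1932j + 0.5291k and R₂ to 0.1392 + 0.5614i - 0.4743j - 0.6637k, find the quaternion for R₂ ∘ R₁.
-0.0983 - 0.0624i - 0.9915j + 0.0585k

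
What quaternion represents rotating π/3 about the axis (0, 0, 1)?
0.866 + 0.5k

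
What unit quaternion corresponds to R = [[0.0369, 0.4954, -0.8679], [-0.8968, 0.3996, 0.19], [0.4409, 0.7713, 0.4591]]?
0.6884 + 0.2111i - 0.4753j - 0.5056k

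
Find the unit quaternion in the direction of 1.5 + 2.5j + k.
0.4867 + 0.8111j + 0.3244k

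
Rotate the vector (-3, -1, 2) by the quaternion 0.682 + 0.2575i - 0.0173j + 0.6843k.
(1.411, -3.454, 0.278)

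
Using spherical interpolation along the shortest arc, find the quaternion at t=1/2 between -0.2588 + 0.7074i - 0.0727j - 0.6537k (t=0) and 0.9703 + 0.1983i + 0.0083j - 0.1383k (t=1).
-0.8601 + 0.3563i - 0.0567j - 0.3607k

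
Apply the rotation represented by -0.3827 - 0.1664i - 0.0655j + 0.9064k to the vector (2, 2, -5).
(1.385, -1.51, -5.367)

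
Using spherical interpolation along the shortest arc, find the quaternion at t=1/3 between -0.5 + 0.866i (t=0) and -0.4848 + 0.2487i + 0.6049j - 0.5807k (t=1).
-0.5698 + 0.7496i + 0.2429j - 0.2332k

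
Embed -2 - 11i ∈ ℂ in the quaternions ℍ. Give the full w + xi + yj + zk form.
-2 - 11i + 0j + 0k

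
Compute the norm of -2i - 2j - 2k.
√12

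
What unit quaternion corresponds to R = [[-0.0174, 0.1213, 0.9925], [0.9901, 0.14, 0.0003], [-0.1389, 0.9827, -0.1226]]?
0.5 + 0.4912i + 0.5657j + 0.4344k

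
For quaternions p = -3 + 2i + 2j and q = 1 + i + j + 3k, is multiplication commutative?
No: pq = -7 + 5i - 7j - 9k ≠ -7 - 7i + 5j - 9k = qp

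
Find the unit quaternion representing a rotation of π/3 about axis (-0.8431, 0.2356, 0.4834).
0.866 - 0.4215i + 0.1178j + 0.2417k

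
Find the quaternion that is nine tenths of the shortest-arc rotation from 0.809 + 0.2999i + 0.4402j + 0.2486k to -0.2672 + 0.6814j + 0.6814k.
-0.1461 + 0.0406i + 0.7118j + 0.6858k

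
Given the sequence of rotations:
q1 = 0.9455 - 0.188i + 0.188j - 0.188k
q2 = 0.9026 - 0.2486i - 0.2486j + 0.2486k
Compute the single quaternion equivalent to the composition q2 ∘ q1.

q2 · q1 = 0.9001 - 0.4047i - 0.1588j - 0.0281k
0.9001 - 0.4047i - 0.1588j - 0.0281k


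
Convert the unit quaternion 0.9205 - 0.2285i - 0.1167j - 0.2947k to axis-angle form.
axis = (-0.5848, -0.2987, -0.7542), θ = 46°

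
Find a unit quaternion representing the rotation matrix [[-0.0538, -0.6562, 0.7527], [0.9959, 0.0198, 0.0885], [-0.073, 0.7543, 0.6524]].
0.6361 + 0.2617i + 0.3245j + 0.6493k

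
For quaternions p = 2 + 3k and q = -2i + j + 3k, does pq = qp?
No: pq = -9 - 7i - 4j + 6k ≠ -9 - i + 8j + 6k = qp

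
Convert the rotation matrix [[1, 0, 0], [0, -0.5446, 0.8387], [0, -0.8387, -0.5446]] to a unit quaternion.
-0.4772 + 0.8788i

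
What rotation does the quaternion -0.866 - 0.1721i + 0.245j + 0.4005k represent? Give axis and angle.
axis = (-0.3442, 0.49, 0.8009), θ = 5π/3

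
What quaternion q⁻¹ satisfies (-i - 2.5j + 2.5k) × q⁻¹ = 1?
0.0741i + 0.1852j - 0.1852k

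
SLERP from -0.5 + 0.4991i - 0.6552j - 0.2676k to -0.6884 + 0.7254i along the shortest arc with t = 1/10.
-0.5357 + 0.5389i - 0.6018j - 0.2458k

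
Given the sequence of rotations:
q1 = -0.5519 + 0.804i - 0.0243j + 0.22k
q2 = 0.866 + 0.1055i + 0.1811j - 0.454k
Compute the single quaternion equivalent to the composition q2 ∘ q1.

q2 · q1 = -0.4585 + 0.6668i - 0.5092j + 0.2929k
-0.4585 + 0.6668i - 0.5092j + 0.2929k


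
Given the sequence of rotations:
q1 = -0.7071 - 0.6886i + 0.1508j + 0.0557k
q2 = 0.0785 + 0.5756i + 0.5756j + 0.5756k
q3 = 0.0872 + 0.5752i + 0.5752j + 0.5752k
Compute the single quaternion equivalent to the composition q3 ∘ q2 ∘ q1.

q2 · q1 = 0.222 - 0.5158i - 0.8236j + 0.0805k
q3 · q2 · q1 = 0.7435 + 0.6028i - 0.2871j - 0.0423k
0.7435 + 0.6028i - 0.2871j - 0.0423k


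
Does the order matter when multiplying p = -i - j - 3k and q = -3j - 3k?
Yes: pq = -12 - 6i - 3j + 3k ≠ -12 + 6i + 3j - 3k = qp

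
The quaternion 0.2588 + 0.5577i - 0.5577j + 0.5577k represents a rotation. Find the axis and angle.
axis = (√3/3, -√3/3, √3/3), θ = 5π/6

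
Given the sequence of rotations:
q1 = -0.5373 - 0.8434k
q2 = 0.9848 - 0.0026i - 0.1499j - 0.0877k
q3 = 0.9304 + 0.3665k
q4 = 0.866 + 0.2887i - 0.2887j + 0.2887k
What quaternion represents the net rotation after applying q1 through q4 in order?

q2 · q1 = -0.6031 + 0.1278i + 0.0783j - 0.7835k
q3 · q2 · q1 = -0.274 + 0.0902i + 0.1197j - 0.95k
q4 · q3 · q2 · q1 = 0.0455 + 0.2387i + 0.4831j - 0.8412k
0.0455 + 0.2387i + 0.4831j - 0.8412k


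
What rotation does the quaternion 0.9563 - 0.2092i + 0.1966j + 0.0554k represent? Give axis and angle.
axis = (-0.7155, 0.6724, 0.1895), θ = 34°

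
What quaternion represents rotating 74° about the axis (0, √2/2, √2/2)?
0.7986 + 0.4255j + 0.4255k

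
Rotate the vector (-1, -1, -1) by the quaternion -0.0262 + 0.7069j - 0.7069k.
(1.073, 0.962, 0.962)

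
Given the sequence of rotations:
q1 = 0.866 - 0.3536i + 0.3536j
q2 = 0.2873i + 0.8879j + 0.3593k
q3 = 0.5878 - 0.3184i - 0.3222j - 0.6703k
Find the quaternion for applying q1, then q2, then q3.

q2 · q1 = -0.2124 + 0.1218i + 0.6419j + 0.7267k
q3 · q2 · q1 = 0.6079 + 0.3353i + 0.5955j + 0.4044k
0.6079 + 0.3353i + 0.5955j + 0.4044k


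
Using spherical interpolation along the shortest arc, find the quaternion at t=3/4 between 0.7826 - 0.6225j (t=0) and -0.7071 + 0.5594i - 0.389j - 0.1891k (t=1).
0.8552 - 0.4756i + 0.1287j + 0.1608k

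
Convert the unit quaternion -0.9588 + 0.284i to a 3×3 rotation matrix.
[[1, 0, 0], [0, 0.8387, 0.5446], [0, -0.5446, 0.8387]]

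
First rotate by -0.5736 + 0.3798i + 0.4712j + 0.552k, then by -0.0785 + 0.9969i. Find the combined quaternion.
-0.3336 - 0.6016i - 0.5873j + 0.4264k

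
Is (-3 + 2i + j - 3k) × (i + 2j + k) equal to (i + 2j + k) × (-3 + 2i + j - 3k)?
No: pq = -1 + 4i - 11j ≠ -1 - 10i - j - 6k = qp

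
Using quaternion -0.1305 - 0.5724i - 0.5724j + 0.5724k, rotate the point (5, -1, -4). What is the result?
(-0.334, 6.059, -2.275)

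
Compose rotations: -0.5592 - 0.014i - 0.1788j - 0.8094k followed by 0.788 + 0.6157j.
-0.3306 - 0.5094i - 0.4852j - 0.6292k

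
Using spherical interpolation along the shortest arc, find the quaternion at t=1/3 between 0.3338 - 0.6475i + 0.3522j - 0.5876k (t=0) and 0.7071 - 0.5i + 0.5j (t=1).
0.4908 - 0.6362i + 0.4287j - 0.4129k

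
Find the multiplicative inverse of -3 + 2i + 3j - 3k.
-0.0968 - 0.0645i - 0.0968j + 0.0968k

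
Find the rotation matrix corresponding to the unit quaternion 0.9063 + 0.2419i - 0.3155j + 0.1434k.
[[0.7598, -0.4126, -0.5025], [0.1073, 0.8418, -0.529], [0.6413, 0.348, 0.6839]]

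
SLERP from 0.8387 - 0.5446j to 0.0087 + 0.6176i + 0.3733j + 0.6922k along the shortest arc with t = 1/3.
0.6743 - 0.2784i - 0.6087j - 0.312k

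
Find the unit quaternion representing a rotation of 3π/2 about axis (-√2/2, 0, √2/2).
-0.7071 - 0.5i + 0.5k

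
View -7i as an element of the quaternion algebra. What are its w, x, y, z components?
0 - 7i + 0j + 0k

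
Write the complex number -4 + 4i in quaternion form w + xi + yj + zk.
-4 + 4i + 0j + 0k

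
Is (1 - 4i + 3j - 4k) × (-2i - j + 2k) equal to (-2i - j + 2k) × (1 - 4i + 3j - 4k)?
No: pq = 3 + 15j + 12k ≠ 3 - 4i - 17j - 8k = qp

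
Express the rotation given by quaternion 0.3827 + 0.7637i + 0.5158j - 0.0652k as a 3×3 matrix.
[[0.4594, 0.8377, 0.2952], [0.7379, -0.175, -0.6518], [-0.4944, 0.5173, -0.6986]]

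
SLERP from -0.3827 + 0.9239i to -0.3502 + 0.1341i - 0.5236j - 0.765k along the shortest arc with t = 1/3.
-0.4569 + 0.7916i - 0.2292j - 0.3348k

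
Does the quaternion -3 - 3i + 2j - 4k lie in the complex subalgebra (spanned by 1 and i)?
No. The quaternion -3 - 3i + 2j - 4k has j-coefficient y = 2 and k-coefficient z = -4, not both zero, so it does not lie in the complex subalgebra spanned by 1 and i.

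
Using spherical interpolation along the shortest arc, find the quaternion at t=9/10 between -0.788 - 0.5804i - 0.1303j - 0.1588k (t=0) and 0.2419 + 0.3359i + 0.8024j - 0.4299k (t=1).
-0.3261 - 0.3886i - 0.7712j + 0.3846k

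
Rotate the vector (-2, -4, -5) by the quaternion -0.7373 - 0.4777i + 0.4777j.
(4.26, 2.26, -4.663)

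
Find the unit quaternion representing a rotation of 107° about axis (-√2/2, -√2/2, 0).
0.5948 - 0.5684i - 0.5684j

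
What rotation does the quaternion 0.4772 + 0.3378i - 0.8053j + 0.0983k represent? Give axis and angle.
axis = (0.3844, -0.9164, 0.1119), θ = 123°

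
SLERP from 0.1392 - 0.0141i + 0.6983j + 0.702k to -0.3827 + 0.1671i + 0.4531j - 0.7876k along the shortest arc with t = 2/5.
0.296 - 0.0955i + 0.2743j + 0.91k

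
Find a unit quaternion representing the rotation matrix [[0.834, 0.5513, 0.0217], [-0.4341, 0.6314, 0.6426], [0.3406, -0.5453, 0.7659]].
0.8988 - 0.3304i - 0.0887j - 0.2741k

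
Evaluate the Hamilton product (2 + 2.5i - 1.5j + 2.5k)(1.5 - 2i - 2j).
5 + 4.75i - 11.25j - 4.25k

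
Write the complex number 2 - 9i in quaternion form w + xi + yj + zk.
2 - 9i + 0j + 0k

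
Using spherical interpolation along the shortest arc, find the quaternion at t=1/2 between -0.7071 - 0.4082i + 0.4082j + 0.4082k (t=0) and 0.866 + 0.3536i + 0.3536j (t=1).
-0.876 - 0.4242i + 0.0304j + 0.2273k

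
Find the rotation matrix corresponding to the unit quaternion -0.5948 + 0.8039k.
[[-0.2925, 0.9563, 0], [-0.9563, -0.2925, 0], [0, 0, 1]]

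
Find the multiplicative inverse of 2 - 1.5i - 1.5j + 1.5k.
0.186 + 0.1395i + 0.1395j - 0.1395k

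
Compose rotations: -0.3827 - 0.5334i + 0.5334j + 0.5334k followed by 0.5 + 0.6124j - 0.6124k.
-0.1913 + 0.3866i + 0.359j + 0.8277k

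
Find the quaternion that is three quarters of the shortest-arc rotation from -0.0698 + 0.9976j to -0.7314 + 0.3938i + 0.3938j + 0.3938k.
-0.6254 + 0.3252i + 0.6304j + 0.3252k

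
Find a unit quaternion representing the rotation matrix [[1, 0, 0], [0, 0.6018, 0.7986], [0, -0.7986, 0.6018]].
0.8949 - 0.4462i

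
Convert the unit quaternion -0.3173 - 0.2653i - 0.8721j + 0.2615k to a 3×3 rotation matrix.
[[-0.6579, 0.6287, 0.4147], [0.2968, 0.7225, -0.6245], [-0.6922, -0.2877, -0.6619]]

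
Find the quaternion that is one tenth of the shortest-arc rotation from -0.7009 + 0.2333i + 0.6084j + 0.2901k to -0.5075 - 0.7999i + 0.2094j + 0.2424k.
-0.728 + 0.1181i + 0.6023j + 0.3055k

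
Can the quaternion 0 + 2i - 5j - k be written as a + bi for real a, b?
No. The quaternion 2i - 5j - k has j-coefficient y = -5 and k-coefficient z = -1, not both zero, so it does not lie in the complex subalgebra spanned by 1 and i.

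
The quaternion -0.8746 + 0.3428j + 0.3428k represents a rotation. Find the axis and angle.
axis = (0, √2/2, √2/2), θ = 302°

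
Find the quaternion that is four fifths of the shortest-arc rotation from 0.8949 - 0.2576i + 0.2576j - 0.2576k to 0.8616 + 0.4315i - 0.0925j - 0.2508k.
0.9153 + 0.3019i - 0.0198j - 0.2658k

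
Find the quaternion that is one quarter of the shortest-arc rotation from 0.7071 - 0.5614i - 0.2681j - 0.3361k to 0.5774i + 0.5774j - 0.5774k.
0.6049 - 0.67i - 0.4191j - 0.0978k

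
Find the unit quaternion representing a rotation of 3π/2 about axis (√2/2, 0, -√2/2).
-0.7071 + 0.5i - 0.5k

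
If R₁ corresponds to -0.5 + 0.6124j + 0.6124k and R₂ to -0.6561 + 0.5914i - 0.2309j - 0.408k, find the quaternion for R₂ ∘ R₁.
0.7193 - 0.1872i - 0.6485j + 0.1644k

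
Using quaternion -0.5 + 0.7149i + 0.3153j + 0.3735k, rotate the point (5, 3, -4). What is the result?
(4.209, -4.319, 3.693)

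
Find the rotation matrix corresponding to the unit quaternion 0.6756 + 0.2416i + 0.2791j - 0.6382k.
[[0.0296, 0.9972, 0.0687], [-0.7275, 0.0687, -0.6827], [-0.6855, -0.0298, 0.7275]]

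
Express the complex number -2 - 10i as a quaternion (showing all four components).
-2 - 10i + 0j + 0k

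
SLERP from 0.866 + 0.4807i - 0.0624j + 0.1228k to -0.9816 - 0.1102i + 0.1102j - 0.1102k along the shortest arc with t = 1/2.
0.942 + 0.3013i - 0.088j + 0.1188k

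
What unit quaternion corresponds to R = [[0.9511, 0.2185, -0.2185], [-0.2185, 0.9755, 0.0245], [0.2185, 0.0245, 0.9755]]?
0.9877 - 0.1106j - 0.1106k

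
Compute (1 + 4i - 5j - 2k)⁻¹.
0.0217 - 0.087i + 0.1087j + 0.0435k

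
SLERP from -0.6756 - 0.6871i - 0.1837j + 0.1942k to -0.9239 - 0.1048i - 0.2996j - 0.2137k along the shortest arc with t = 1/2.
-0.865 - 0.4282i - 0.2614j - 0.0105k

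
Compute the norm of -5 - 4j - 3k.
√50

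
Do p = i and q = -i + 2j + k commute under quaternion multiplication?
No: pq = 1 - j + 2k ≠ 1 + j - 2k = qp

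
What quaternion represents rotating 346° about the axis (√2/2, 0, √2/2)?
-0.9925 + 0.0862i + 0.0862k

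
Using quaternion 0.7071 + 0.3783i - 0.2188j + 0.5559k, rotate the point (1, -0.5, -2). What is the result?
(0.54, 2.129, -0.652)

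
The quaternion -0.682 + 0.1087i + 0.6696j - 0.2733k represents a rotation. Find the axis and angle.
axis = (0.1486, 0.9156, -0.3737), θ = 266°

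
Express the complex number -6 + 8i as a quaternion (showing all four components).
-6 + 8i + 0j + 0k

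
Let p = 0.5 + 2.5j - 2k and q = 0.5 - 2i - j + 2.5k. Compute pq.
7.75 + 3.25i + 4.75j + 5.25k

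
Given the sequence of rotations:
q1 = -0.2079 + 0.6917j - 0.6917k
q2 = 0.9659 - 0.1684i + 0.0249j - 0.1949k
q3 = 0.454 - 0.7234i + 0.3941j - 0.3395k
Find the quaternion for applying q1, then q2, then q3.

q2 · q1 = -0.3528 + 0.1526i + 0.5465j - 0.7441k
q3 · q2 · q1 = -0.5178 + 0.2168i - 0.481j - 0.6735k
-0.5178 + 0.2168i - 0.481j - 0.6735k


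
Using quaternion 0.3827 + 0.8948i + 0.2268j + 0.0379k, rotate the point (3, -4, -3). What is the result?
(0.451, 5.725, -1.013)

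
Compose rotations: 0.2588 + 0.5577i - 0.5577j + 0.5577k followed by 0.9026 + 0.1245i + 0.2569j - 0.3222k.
0.4871 + 0.4992i - 0.686j + 0.2073k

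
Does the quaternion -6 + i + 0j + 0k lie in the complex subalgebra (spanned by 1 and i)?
Yes. The quaternion -6 + i has j- and k-coefficients y = z = 0, so it lies in the complex subalgebra spanned by 1 and i.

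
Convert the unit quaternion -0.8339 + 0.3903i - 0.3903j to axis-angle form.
axis = (√2/2, -√2/2, 0), θ = 293°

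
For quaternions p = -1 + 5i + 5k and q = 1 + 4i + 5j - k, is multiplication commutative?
No: pq = -16 - 24i + 20j + 31k ≠ -16 + 26i - 30j - 19k = qp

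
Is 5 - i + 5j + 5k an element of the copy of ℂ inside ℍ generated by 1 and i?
No. The quaternion 5 - i + 5j + 5k has j-coefficient y = 5 and k-coefficient z = 5, not both zero, so it does not lie in the complex subalgebra spanned by 1 and i.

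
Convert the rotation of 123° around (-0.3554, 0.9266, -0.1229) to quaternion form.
0.4772 - 0.3123i + 0.8143j - 0.108k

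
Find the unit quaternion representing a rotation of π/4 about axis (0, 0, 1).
0.9239 + 0.3827k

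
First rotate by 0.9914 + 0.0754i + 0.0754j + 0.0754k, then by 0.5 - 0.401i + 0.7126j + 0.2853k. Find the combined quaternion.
0.4507 - 0.3276i + 0.7959j + 0.2366k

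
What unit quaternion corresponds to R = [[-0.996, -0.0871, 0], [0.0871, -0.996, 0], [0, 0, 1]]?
0.0436 + 0.999k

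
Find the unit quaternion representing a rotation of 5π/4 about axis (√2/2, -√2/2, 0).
-0.3827 + 0.6533i - 0.6533j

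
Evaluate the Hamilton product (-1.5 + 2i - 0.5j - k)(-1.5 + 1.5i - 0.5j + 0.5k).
-0.5 - 6i - j + 0.5k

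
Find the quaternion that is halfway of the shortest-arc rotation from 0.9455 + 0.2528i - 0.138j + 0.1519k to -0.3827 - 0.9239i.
0.7436 + 0.6587i - 0.0773j + 0.085k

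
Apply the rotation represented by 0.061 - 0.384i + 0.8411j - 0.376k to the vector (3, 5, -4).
(-6.659, 2.379, 0.001)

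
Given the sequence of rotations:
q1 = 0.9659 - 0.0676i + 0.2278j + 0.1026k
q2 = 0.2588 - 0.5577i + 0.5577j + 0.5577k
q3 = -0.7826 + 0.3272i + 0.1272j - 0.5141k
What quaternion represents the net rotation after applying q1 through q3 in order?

q2 · q1 = 0.028 - 0.626i + 0.6172j + 0.4759k
q3 · q2 · q1 = 0.3491 + 0.8769i - 0.3133j - 0.1053k
0.3491 + 0.8769i - 0.3133j - 0.1053k


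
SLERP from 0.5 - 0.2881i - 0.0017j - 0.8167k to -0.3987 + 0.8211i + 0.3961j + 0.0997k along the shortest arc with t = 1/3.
0.5258 - 0.5349i - 0.1566j - 0.6426k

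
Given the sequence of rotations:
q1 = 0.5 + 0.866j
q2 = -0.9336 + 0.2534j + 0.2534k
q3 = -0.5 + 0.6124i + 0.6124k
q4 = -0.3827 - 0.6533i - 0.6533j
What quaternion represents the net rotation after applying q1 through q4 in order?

q2 · q1 = -0.6862 - 0.2194i - 0.6818j + 0.1267k
q3 · q2 · q1 = 0.3999 + 0.107i + 0.1289j - 0.9011k
q4 · q3 · q2 · q1 = 0.0011 + 0.2865i - 0.8993j + 0.3305k
0.0011 + 0.2865i - 0.8993j + 0.3305k


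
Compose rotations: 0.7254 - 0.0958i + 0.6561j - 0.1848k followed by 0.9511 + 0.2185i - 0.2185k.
0.6705 + 0.2107i + 0.6853j - 0.1909k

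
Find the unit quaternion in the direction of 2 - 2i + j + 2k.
0.5547 - 0.5547i + 0.2774j + 0.5547k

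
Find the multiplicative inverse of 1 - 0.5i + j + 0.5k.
0.4 + 0.2i - 0.4j - 0.2k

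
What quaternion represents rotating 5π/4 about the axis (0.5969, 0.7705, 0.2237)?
-0.3827 + 0.5515i + 0.7118j + 0.2067k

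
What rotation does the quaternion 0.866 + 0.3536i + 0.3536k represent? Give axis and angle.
axis = (√2/2, 0, √2/2), θ = π/3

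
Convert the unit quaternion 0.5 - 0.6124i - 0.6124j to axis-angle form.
axis = (-√2/2, -√2/2, 0), θ = 2π/3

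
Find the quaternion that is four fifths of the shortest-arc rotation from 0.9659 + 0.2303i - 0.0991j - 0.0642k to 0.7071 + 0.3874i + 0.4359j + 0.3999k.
0.8021 + 0.3732i + 0.3406j + 0.3184k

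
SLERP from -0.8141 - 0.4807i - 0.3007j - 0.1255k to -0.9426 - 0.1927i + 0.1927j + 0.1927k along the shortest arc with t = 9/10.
-0.9492 - 0.228i + 0.1436j + 0.1625k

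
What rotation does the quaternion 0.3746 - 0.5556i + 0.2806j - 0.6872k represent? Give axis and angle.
axis = (-0.5992, 0.3026, -0.7412), θ = 136°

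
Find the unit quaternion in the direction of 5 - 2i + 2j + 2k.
0.822 - 0.3288i + 0.3288j + 0.3288k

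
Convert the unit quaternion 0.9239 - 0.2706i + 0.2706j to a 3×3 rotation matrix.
[[0.8536, -0.1464, 0.5], [-0.1464, 0.8536, 0.5], [-0.5, -0.5, 0.7071]]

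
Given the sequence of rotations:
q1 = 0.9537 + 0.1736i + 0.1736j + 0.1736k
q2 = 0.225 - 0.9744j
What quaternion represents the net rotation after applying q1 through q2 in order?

q2 · q1 = 0.3837 - 0.1301i - 0.8902j + 0.2082k
0.3837 - 0.1301i - 0.8902j + 0.2082k


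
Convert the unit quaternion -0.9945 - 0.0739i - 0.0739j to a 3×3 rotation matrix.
[[0.9891, 0.0109, 0.147], [0.0109, 0.9891, -0.147], [-0.147, 0.147, 0.9782]]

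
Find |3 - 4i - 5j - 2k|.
√54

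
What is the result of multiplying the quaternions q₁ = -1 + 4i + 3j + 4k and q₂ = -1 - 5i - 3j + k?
26 + 16i - 24j - 2k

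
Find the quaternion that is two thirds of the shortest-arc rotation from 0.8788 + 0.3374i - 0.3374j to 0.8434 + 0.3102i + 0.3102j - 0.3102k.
0.9099 + 0.3398i + 0.0957j - 0.2177k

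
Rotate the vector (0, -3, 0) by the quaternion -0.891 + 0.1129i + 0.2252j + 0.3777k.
(-2.172, -2.068, 0.093)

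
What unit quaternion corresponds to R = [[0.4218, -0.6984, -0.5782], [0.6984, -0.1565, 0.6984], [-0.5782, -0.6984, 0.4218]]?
0.6494 - 0.5377i + 0.5377k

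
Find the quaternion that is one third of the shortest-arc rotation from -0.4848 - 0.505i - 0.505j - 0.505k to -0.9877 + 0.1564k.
-0.7755 - 0.3847i - 0.3847j - 0.3204k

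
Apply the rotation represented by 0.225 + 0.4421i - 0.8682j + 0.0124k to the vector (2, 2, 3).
(-3.701, -0.968, -1.537)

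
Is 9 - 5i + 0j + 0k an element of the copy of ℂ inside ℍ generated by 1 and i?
Yes. The quaternion 9 - 5i has j- and k-coefficients y = z = 0, so it lies in the complex subalgebra spanned by 1 and i.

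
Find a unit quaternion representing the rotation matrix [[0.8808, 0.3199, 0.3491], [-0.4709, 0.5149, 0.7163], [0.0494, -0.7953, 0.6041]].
0.866 - 0.4364i + 0.0865j - 0.2283k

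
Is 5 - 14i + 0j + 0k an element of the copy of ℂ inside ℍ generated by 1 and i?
Yes. The quaternion 5 - 14i has j- and k-coefficients y = z = 0, so it lies in the complex subalgebra spanned by 1 and i.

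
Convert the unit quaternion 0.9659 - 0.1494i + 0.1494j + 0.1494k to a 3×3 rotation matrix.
[[0.9107, -0.3333, 0.244], [0.244, 0.9107, 0.3333], [-0.3333, -0.244, 0.9107]]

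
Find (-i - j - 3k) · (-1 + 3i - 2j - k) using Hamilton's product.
-2 - 4i - 9j + 8k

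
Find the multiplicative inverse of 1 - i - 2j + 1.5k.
0.1212 + 0.1212i + 0.2424j - 0.1818k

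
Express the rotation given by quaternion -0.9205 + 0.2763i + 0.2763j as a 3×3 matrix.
[[0.8473, 0.1527, -0.5087], [0.1527, 0.8473, 0.5087], [0.5087, -0.5087, 0.6946]]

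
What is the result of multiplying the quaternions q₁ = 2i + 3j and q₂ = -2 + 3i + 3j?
-15 - 4i - 6j - 3k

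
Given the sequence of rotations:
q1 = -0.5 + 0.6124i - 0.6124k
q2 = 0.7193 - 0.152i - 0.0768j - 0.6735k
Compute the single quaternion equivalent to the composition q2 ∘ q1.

q2 · q1 = -0.679 + 0.5635i - 0.4671j - 0.0567k
-0.679 + 0.5635i - 0.4671j - 0.0567k


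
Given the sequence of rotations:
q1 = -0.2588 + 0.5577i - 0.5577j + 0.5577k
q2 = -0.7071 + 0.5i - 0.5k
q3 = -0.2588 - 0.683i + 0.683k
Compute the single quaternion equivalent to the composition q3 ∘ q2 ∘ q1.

q2 · q1 = 0.183 - 0.8026i - 0.1634j - 0.5438k
q3 · q2 · q1 = -0.2241 + 0.1943i - 0.8773j + 0.3773k
-0.2241 + 0.1943i - 0.8773j + 0.3773k


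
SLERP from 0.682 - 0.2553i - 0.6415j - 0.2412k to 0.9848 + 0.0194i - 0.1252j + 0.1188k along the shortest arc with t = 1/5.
0.783 - 0.2076i - 0.56j - 0.174k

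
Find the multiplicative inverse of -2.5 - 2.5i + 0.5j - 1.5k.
-0.1667 + 0.1667i - 0.0333j + 0.1k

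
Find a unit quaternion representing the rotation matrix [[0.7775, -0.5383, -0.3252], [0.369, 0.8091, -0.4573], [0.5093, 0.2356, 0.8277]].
0.9239 + 0.1875i - 0.2258j + 0.2455k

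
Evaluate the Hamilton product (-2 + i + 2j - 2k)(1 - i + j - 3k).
-9 - i + 5j + 7k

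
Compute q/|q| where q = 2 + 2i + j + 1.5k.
0.5963 + 0.5963i + 0.2981j + 0.4472k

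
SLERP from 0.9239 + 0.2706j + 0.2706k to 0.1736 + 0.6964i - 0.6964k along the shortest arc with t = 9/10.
-0.0288 - 0.6851i + 0.0416j + 0.7267k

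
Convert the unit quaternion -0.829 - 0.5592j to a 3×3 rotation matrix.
[[0.3746, 0, 0.9272], [0, 1, 0], [-0.9272, 0, 0.3746]]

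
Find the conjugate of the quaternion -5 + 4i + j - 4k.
-5 - 4i - j + 4k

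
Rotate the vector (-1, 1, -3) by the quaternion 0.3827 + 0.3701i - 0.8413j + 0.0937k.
(1.462, 2.582, 1.481)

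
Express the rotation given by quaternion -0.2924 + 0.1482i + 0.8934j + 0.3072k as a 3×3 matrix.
[[-0.7851, 0.4445, -0.4314], [0.0852, 0.7673, 0.6356], [0.6135, 0.4622, -0.6403]]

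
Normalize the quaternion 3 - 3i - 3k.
0.5774 - 0.5774i - 0.5774k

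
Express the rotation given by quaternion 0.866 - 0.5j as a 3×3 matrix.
[[0.5, 0, -0.866], [0, 1, 0], [0.866, 0, 0.5]]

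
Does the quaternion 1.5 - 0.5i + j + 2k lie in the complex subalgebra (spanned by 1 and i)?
No. The quaternion 1.5 - 0.5i + j + 2k has j-coefficient y = 1 and k-coefficient z = 2, not both zero, so it does not lie in the complex subalgebra spanned by 1 and i.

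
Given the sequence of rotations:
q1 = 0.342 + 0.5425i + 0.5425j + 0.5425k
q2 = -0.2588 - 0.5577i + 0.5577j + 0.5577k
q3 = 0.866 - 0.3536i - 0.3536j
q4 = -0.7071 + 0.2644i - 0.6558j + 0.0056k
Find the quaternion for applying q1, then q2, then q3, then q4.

q2 · q1 = -0.3911 - 0.3311i + 0.6554j - 0.5548k
q3 · q2 · q1 = -0.224 + 0.0477i + 0.5097j - 0.8293k
q4 · q3 · q2 · q1 = 0.4847 + 0.448i + 0.006j + 0.7512k
0.4847 + 0.448i + 0.006j + 0.7512k


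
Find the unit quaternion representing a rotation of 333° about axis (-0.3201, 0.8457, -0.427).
-0.9724 - 0.0747i + 0.1974j - 0.0997k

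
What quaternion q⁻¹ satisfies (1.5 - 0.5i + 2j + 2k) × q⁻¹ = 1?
0.1429 + 0.0476i - 0.1905j - 0.1905k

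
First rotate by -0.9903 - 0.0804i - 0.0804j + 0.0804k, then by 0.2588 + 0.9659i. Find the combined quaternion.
-0.1786 - 0.9773i - 0.0985j - 0.0569k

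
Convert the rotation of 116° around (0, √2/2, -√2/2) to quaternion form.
0.5299 + 0.5997j - 0.5997k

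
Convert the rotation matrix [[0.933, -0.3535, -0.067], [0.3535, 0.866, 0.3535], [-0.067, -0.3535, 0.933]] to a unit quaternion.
0.9659 - 0.183i + 0.183k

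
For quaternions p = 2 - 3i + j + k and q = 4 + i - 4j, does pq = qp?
No: pq = 15 - 6i - 3j + 15k ≠ 15 - 14i - 5j - 7k = qp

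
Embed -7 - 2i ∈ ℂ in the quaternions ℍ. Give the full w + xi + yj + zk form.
-7 - 2i + 0j + 0k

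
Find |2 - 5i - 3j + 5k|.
√63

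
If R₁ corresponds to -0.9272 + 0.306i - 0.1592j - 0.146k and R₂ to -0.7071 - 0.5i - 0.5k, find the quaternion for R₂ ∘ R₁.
0.7356 + 0.1676i - 0.1134j + 0.6464k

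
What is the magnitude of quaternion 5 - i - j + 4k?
√43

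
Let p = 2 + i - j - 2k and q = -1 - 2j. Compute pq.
-4 - 5i - 3j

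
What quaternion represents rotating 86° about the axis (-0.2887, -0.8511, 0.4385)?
0.7314 - 0.1969i - 0.5804j + 0.2991k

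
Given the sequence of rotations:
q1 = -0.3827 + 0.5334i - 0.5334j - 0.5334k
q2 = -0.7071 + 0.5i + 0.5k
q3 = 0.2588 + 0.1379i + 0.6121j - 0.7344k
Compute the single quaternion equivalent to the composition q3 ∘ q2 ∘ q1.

q2 · q1 = 0.2706 - 0.3018i + 0.9106j - 0.0809k
q3 · q2 · q1 = -0.5051 + 0.5784i + 0.6341j + 0.0906k
-0.5051 + 0.5784i + 0.6341j + 0.0906k


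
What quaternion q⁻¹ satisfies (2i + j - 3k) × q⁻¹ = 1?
-0.1429i - 0.0714j + 0.2143k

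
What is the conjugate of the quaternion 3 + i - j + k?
3 - i + j - k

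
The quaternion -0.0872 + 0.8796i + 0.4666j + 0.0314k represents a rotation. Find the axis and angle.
axis = (0.883, 0.4684, 0.0315), θ = 190°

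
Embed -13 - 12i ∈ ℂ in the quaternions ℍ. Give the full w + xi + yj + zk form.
-13 - 12i + 0j + 0k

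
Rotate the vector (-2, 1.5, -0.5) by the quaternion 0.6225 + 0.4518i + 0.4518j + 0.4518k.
(-1.084, -1.589, 1.673)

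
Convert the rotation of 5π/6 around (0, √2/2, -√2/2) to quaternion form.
0.2588 + 0.683j - 0.683k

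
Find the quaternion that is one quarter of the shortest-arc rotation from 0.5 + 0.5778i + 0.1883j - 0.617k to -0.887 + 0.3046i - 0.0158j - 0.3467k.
0.7825 + 0.412i + 0.1769j - 0.4321k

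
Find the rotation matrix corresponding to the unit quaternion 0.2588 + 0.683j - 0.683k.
[[-0.866, 0.3535, 0.3535], [-0.3535, 0.067, -0.933], [-0.3535, -0.933, 0.067]]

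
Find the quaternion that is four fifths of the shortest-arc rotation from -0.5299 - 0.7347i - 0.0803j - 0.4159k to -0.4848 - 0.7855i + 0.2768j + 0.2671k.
-0.5209 - 0.8165i + 0.2125j + 0.13k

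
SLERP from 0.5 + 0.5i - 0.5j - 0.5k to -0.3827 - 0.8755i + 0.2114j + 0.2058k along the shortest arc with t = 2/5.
0.4715 + 0.6782i - 0.3997j - 0.3974k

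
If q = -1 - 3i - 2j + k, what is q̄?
-1 + 3i + 2j - k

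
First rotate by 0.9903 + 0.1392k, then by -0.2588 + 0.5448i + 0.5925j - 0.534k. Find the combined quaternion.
-0.182 + 0.622i + 0.5109j - 0.5648k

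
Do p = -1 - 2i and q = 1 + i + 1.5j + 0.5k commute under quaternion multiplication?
No: pq = 1 - 3i - 0.5j - 3.5k ≠ 1 - 3i - 2.5j + 2.5k = qp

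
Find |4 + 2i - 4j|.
6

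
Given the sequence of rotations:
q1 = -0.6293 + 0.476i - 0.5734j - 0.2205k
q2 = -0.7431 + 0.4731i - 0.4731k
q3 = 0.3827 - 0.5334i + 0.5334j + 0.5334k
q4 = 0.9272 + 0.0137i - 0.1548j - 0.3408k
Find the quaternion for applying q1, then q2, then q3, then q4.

q2 · q1 = 0.1381 - 0.9227i + 0.3052j + 0.1903k
q3 · q2 · q1 = -0.7036 - 0.4881i - 0.2002j + 0.4759k
q4 · q3 · q2 · q1 = -0.5145 - 0.6041i + 0.0831j + 0.6027k
-0.5145 - 0.6041i + 0.0831j + 0.6027k


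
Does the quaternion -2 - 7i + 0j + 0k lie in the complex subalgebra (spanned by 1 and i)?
Yes. The quaternion -2 - 7i has j- and k-coefficients y = z = 0, so it lies in the complex subalgebra spanned by 1 and i.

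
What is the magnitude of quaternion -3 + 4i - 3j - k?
√35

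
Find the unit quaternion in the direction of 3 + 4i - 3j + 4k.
0.4243 + 0.5657i - 0.4243j + 0.5657k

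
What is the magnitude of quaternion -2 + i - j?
√6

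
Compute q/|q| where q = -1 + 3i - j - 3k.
-0.2236 + 0.6708i - 0.2236j - 0.6708k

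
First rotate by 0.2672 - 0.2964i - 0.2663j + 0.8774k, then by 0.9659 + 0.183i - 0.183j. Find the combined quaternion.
0.2636 - 0.398i - 0.4667j + 0.7445k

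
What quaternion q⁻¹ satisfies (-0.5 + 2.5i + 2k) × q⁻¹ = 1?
-0.0476 - 0.2381i - 0.1905k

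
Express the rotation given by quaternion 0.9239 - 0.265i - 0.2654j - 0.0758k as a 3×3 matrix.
[[0.8476, 0.2807, -0.4502], [0.0006, 0.8481, 0.5299], [0.5306, -0.4494, 0.7187]]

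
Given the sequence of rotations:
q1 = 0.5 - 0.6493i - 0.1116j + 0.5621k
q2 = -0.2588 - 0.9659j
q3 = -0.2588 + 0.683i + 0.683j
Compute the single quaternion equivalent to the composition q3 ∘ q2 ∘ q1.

q2 · q1 = -0.2372 - 0.3749i - 0.4541j - 0.7726k
q3 · q2 · q1 = 0.6276 - 0.5927i + 0.4832j + 0.1459k
0.6276 - 0.5927i + 0.4832j + 0.1459k


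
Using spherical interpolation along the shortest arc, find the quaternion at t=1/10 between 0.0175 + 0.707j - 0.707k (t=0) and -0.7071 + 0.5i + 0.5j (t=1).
-0.0751 + 0.0649i + 0.7353j - 0.6704k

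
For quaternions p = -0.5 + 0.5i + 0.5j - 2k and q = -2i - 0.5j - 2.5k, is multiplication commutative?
No: pq = -3.75 - 1.25i + 5.5j + 2k ≠ -3.75 + 3.25i - 5j + 0.5k = qp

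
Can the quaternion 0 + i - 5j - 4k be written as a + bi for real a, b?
No. The quaternion i - 5j - 4k has j-coefficient y = -5 and k-coefficient z = -4, not both zero, so it does not lie in the complex subalgebra spanned by 1 and i.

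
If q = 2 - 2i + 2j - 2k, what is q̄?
2 + 2i - 2j + 2k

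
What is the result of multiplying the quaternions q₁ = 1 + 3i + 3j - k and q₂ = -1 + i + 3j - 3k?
-16 - 8i + 8j + 4k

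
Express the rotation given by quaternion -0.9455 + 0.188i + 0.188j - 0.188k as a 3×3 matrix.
[[0.8586, -0.2848, -0.4262], [0.4262, 0.8586, 0.2848], [0.2848, -0.4262, 0.8586]]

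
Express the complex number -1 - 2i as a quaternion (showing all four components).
-1 - 2i + 0j + 0k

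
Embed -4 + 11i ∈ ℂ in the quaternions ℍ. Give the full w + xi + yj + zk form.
-4 + 11i + 0j + 0k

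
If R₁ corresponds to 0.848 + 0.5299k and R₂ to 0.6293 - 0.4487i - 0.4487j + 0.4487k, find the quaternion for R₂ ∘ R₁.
0.2959 - 0.6183i - 0.1427j + 0.714k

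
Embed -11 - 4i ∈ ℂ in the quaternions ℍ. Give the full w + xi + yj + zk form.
-11 - 4i + 0j + 0k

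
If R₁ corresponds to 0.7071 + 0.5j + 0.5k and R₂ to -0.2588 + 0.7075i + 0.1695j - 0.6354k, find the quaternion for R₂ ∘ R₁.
0.05 + 0.9027i - 0.3633j - 0.2249k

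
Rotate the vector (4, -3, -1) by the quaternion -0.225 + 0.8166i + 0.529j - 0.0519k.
(-0.459, 4.254, 2.774)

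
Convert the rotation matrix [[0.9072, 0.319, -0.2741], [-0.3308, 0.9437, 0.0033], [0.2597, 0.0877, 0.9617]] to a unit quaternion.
0.9763 + 0.0216i - 0.1367j - 0.1664k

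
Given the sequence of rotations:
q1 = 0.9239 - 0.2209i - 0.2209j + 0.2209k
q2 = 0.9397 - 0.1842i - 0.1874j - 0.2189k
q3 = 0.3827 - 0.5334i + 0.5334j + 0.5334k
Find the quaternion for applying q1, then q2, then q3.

q2 · q1 = 0.8345 - 0.4675i - 0.2917j + 0.0046k
q3 · q2 · q1 = 0.2231 - 0.466i + 0.0866j + 0.8518k
0.2231 - 0.466i + 0.0866j + 0.8518k


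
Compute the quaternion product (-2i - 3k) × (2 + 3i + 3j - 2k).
5i - 13j - 12k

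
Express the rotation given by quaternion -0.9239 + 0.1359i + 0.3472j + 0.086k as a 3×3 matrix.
[[0.7441, 0.2533, -0.6182], [-0.0645, 0.9483, 0.3108], [0.6649, -0.1914, 0.722]]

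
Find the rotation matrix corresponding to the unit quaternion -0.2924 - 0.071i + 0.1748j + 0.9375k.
[[-0.8189, 0.5234, -0.2353], [-0.5731, -0.7679, 0.2862], [-0.0309, 0.3693, 0.9288]]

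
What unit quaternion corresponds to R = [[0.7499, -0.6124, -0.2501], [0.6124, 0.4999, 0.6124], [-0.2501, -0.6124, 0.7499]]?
0.866 - 0.3536i + 0.3536k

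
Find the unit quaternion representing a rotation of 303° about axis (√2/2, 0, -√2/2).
-0.8788 + 0.3374i - 0.3374k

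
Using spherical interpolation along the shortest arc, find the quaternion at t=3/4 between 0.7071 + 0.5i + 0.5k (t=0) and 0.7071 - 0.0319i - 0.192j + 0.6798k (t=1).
0.7321 + 0.1078i - 0.1479j + 0.6562k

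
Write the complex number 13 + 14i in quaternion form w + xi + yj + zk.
13 + 14i + 0j + 0k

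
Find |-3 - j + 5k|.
√35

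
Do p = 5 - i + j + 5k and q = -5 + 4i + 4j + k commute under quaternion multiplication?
No: pq = -30 + 6i + 36j - 28k ≠ -30 + 44i - 6j - 12k = qp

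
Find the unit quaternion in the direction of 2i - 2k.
0.7071i - 0.7071k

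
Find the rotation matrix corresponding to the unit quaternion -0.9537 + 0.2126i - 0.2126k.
[[0.9096, -0.4055, -0.0904], [0.4055, 0.8192, 0.4055], [-0.0904, -0.4055, 0.9096]]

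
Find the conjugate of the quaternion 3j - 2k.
-3j + 2k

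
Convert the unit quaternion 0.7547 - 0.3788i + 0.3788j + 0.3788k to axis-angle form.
axis = (-√3/3, √3/3, √3/3), θ = 82°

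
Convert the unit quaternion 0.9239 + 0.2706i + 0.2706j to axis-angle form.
axis = (√2/2, √2/2, 0), θ = π/4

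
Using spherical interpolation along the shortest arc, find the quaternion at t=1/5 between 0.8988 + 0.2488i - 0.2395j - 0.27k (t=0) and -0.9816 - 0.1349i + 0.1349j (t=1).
0.9232 + 0.2277i - 0.2203j - 0.2174k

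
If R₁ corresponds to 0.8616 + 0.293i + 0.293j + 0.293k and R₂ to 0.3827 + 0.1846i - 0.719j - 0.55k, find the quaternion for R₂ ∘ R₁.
0.6475 + 0.2217i - 0.7226j - 0.097k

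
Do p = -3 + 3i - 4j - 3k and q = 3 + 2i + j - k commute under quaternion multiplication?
No: pq = -14 + 10i - 18j + 5k ≠ -14 - 4i - 12j - 17k = qp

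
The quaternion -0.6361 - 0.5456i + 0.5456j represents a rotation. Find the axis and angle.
axis = (-√2/2, √2/2, 0), θ = 259°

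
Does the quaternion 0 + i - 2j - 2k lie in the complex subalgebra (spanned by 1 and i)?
No. The quaternion i - 2j - 2k has j-coefficient y = -2 and k-coefficient z = -2, not both zero, so it does not lie in the complex subalgebra spanned by 1 and i.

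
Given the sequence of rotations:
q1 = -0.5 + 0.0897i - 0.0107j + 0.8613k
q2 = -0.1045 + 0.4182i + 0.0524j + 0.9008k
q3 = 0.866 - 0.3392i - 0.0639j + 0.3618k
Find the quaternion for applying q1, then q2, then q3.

q2 · q1 = -0.7606 - 0.1637i - 0.3045j - 0.5496k
q3 · q2 · q1 = -0.5348 + 0.2615i - 0.4607j - 0.6583k
-0.5348 + 0.2615i - 0.4607j - 0.6583k


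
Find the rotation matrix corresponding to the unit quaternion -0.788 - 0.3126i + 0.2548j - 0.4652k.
[[0.4373, -0.8925, -0.1107], [0.5739, 0.3717, -0.7297], [0.6924, 0.2556, 0.6747]]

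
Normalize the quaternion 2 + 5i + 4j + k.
0.2949 + 0.7372i + 0.5898j + 0.1474k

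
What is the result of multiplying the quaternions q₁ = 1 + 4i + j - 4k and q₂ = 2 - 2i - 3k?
-2 + 3i + 22j - 9k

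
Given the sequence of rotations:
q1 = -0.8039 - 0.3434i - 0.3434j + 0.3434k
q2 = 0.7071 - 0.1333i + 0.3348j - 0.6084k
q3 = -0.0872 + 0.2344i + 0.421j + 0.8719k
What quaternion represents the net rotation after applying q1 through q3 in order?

q2 · q1 = -0.2903 - 0.2296i - 0.2573j + 0.8927k
q3 · q2 · q1 = -0.5909 + 0.5521i - 0.5092j - 0.2946k
-0.5909 + 0.5521i - 0.5092j - 0.2946k


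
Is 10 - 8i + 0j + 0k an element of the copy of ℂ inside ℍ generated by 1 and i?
Yes. The quaternion 10 - 8i has j- and k-coefficients y = z = 0, so it lies in the complex subalgebra spanned by 1 and i.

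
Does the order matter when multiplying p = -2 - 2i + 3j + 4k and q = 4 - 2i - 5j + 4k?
Yes: pq = -13 + 28i + 22j + 24k ≠ -13 - 36i + 22j - 8k = qp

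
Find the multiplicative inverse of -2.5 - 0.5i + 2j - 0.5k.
-0.2326 + 0.0465i - 0.186j + 0.0465k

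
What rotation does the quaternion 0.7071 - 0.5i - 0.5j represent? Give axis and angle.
axis = (-√2/2, -√2/2, 0), θ = π/2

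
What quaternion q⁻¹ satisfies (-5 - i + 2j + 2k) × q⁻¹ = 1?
-0.1471 + 0.0294i - 0.0588j - 0.0588k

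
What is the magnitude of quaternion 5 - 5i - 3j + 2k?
√63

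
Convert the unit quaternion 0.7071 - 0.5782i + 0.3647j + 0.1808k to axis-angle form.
axis = (-0.8177, 0.5158, 0.2557), θ = π/2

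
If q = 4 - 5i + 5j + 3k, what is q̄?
4 + 5i - 5j - 3k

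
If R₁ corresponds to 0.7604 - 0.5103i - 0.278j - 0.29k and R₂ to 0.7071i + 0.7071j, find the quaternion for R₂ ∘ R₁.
0.5574 + 0.3326i + 0.7427j + 0.1643k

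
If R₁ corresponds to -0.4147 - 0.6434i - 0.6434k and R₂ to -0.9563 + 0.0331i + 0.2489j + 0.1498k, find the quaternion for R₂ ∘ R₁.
0.5143 + 0.4414i - 0.1783j + 0.7133k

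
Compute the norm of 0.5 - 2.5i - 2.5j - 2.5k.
√19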